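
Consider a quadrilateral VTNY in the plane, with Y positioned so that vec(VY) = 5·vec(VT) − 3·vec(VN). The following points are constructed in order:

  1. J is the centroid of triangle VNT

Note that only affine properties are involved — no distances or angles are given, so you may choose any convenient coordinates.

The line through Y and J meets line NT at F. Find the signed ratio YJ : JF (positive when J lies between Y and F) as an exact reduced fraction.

YJ:JF = -4

Choose coordinates V = (0, 0), T = (1, 0), N = (0, 1), Y = (5, -3).
1. J is the centroid of triangle VNT ⇒ J = (1/3, 1/3)
line YJ meets NT at F = (3/2, -1/2)
J = Y + t·(F−Y) with t = 4/3, so YJ:JF = 4/3:-1/3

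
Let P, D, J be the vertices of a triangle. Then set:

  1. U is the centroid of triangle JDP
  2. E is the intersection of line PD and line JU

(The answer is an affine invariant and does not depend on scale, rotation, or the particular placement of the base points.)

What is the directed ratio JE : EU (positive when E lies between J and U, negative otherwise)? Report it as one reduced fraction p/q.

JE:EU = -3

Choose coordinates P = (0, 0), D = (1, 0), J = (0, 1).
1. U is the centroid of triangle JDP ⇒ U = (1/3, 1/3)
2. E is the intersection of line PD and line JU ⇒ E = (1/2, 0)
E = J + t·(U−J) with t = 3/2, so JE:EU = t:(1−t) = 3/2:-1/2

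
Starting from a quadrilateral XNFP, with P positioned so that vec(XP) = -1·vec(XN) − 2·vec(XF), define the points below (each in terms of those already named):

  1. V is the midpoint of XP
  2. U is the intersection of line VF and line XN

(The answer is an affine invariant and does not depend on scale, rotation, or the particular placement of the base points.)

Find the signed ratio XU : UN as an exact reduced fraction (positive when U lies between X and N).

XU:UN = -1/5

Set X = (0, 0), N = (1, 0), F = (0, 1), P = (-1, -2); any affine frame gives the same invariant.
1. V is the midpoint of XP ⇒ V = (-1/2, -1)
2. U is the intersection of line VF and line XN ⇒ U = (-1/4, 0)
U = X + t·(N−X) with t = -1/4, so XU:UN = t:(1−t) = -1/4:5/4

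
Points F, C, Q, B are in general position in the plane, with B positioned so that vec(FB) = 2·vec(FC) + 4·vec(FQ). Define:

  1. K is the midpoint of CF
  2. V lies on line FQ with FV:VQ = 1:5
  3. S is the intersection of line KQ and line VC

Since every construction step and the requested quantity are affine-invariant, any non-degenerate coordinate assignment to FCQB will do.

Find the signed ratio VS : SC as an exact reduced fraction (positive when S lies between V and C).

VS:SC = 5/6

Work in coordinates with F = (0, 0), C = (1, 0), Q = (0, 1), B = (2, 4).
1. K is the midpoint of CF ⇒ K = (1/2, 0)
2. V lies on line FQ with FV:VQ = 1:5 ⇒ V = (0, 1/6)
3. S is the intersection of line KQ and line VC ⇒ S = (5/11, 1/11)
S = V + t·(C−V) with t = 5/11, so VS:SC = t:(1−t) = 5/11:6/11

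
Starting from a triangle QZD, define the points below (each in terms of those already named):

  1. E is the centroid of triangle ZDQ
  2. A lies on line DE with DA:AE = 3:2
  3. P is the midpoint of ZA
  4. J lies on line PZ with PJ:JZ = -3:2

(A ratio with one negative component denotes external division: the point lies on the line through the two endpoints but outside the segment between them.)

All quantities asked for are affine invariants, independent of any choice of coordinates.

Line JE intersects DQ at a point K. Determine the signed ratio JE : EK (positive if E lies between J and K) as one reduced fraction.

JE:EK = 22/5

Assign Q = (0, 0), Z = (1, 0), D = (0, 1) — the answer is frame-independent, so this choice is without loss of generality.
1. E is the centroid of triangle ZDQ ⇒ E = (1/3, 1/3)
2. A lies on line DE with DA:AE = 3:2 ⇒ A = (1/5, 3/5)
3. P is the midpoint of ZA ⇒ P = (3/5, 3/10)
4. J lies on line PZ with PJ:JZ = -3:2 ⇒ J = (9/5, -3/5)
line JE meets DQ at K = (0, 6/11)
E = J + t·(K−J) with t = 22/27, so JE:EK = 22/27:5/27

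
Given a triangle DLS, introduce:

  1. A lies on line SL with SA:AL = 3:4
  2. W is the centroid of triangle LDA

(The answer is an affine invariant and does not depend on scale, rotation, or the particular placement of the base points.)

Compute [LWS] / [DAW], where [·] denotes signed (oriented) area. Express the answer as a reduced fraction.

Work in coordinates with D = (0, 0), L = (1, 0), S = (0, 1).
1. A lies on line SL with SA:AL = 3:4 ⇒ A = (3/7, 4/7)
2. W is the centroid of triangle LDA ⇒ W = (10/21, 4/21)
2·[LWS] = -1/3, 2·[DAW] = -4/21
[LWS]:[DAW] = -1/3:-4/21 = 7/4

[LWS]:[DAW] = 7/4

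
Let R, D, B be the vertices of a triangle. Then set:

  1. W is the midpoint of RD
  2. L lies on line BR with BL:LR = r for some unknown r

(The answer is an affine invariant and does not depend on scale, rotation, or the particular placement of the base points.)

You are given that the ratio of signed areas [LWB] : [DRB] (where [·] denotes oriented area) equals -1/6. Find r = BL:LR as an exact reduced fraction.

r = 1/2

Choose coordinates R = (0, 0), D = (1, 0), B = (0, 1).
1. W is the midpoint of RD ⇒ W = (1/2, 0)
2. With BL:LR = r, write λ = r/(r+1) so L = B + λ·(R−B); L is affine-linear in λ
Every point depending on L is an affine combination of L and λ-independent points, so each such coordinate is linear in λ; the λ² term in each signed area is a multiple of (R−B)×(R−B) = 0, so 2·[LWB] and 2·[DRB] are each linear in λ. Evaluating at λ=0 and λ=1:
  2·[LWB] = 1/2·λ,   2·[DRB] = -1
So [LWB]:[DRB] = (1/2·λ) / (-1). Setting this equal to -1/6:
  1/2·λ = -1/6·(-1)  ⇒  λ = 1/3
Then r = λ/(1−λ) = (1/3)/(2/3) = 1/2. Check: with r = 1/2, L = (0, 2/3) and [LWB]:[DRB] = -1/6 as required.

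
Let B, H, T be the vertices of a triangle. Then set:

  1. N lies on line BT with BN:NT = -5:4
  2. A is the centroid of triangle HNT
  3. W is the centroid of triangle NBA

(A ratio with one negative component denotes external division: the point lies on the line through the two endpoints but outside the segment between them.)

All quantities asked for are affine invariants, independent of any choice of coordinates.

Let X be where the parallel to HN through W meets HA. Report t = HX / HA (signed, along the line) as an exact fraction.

t = 19/12

Choose coordinates B = (0, 0), H = (1, 0), T = (0, 1).
1. N lies on line BT with BN:NT = -5:4 ⇒ N = (0, 5)
2. A is the centroid of triangle HNT ⇒ A = (1/3, 2)
3. W is the centroid of triangle NBA ⇒ W = (1/9, 7/3)
through W parallel to HN: direction (-1, 5); meets HA at X = (-1/18, 19/6)
X = H + t·(A−H) with t = 19/12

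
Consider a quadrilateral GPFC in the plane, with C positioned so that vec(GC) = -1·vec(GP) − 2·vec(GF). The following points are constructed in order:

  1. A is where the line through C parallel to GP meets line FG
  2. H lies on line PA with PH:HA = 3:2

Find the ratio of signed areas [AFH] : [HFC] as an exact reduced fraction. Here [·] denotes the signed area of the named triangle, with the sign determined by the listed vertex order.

Set G = (0, 0), P = (1, 0), F = (0, 1), C = (-1, -2); any affine frame gives the same invariant.
1. A is where the line through C parallel to GP meets line FG ⇒ A = (0, -2)
2. H lies on line PA with PH:HA = 3:2 ⇒ H = (2/5, -6/5)
2·[AFH] = -6/5, 2·[HFC] = 17/5
[AFH]:[HFC] = -6/5:17/5 = -6/17

[AFH]:[HFC] = -6/17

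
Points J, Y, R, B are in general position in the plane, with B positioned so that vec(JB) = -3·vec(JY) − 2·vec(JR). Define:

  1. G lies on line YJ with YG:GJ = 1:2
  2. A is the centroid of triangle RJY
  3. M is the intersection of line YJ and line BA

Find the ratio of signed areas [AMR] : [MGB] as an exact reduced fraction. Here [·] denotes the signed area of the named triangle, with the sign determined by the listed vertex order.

[AMR]:[MGB] = 9/34

Set J = (0, 0), Y = (1, 0), R = (0, 1), B = (-3, -2); any affine frame gives the same invariant.
1. G lies on line YJ with YG:GJ = 1:2 ⇒ G = (2/3, 0)
2. A is the centroid of triangle RJY ⇒ A = (1/3, 1/3)
3. M is the intersection of line YJ and line BA ⇒ M = (-1/7, 0)
2·[AMR] = -3/7, 2·[MGB] = -34/21
[AMR]:[MGB] = -3/7:-34/21 = 9/34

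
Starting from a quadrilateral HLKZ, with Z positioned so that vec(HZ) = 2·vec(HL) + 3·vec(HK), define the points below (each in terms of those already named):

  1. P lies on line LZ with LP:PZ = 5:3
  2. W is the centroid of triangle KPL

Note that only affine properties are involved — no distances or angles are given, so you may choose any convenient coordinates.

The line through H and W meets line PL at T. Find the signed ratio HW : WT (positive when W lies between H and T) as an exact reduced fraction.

HW:WT = 5/4

Set H = (0, 0), L = (1, 0), K = (0, 1), Z = (2, 3); any affine frame gives the same invariant.
1. P lies on line LZ with LP:PZ = 5:3 ⇒ P = (13/8, 15/8)
2. W is the centroid of triangle KPL ⇒ W = (7/8, 23/24)
line HW meets PL at T = (63/40, 69/40)
W = H + t·(T−H) with t = 5/9, so HW:WT = 5/9:4/9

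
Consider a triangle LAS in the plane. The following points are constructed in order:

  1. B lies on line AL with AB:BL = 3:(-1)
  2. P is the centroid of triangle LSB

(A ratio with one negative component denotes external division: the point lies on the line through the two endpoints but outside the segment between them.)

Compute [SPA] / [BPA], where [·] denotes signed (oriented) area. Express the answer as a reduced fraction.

Assign L = (0, 0), A = (1, 0), S = (0, 1) — the answer is frame-independent, so this choice is without loss of generality.
1. B lies on line AL with AB:BL = 3:(-1) ⇒ B = (-1/2, 0)
2. P is the centroid of triangle LSB ⇒ P = (-1/6, 1/3)
2·[SPA] = 5/6, 2·[BPA] = -1/2
[SPA]:[BPA] = 5/6:-1/2 = -5/3

[SPA]:[BPA] = -5/3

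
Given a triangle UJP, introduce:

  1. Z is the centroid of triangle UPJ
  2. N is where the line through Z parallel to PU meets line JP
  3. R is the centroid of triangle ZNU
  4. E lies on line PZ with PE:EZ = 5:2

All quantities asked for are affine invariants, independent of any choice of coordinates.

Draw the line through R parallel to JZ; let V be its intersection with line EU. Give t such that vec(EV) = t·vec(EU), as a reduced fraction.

t = 25/81

Work in coordinates with U = (0, 0), J = (1, 0), P = (0, 1).
1. Z is the centroid of triangle UPJ ⇒ Z = (1/3, 1/3)
2. N is where the line through Z parallel to PU meets line JP ⇒ N = (1/3, 2/3)
3. R is the centroid of triangle ZNU ⇒ R = (2/9, 1/3)
4. E lies on line PZ with PE:EZ = 5:2 ⇒ E = (5/21, 11/21)
through R parallel to JZ: direction (-2/3, 1/3); meets EU at V = (40/243, 88/243)
V = E + t·(U−E) with t = 25/81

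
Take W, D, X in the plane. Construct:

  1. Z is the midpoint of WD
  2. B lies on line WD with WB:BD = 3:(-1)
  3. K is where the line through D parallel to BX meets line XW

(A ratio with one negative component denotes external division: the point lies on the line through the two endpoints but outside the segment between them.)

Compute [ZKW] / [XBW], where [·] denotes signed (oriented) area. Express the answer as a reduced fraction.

[ZKW]:[XBW] = -2/9

Set W = (0, 0), D = (1, 0), X = (0, 1); any affine frame gives the same invariant.
1. Z is the midpoint of WD ⇒ Z = (1/2, 0)
2. B lies on line WD with WB:BD = 3:(-1) ⇒ B = (3/2, 0)
3. K is where the line through D parallel to BX meets line XW ⇒ K = (0, 2/3)
2·[ZKW] = 1/3, 2·[XBW] = -3/2
[ZKW]:[XBW] = 1/3:-3/2 = -2/9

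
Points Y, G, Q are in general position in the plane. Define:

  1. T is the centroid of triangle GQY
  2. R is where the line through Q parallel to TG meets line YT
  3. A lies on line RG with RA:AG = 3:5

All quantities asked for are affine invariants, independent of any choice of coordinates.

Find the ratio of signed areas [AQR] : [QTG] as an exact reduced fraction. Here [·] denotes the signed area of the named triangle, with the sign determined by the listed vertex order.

Choose coordinates Y = (0, 0), G = (1, 0), Q = (0, 1).
1. T is the centroid of triangle GQY ⇒ T = (1/3, 1/3)
2. R is where the line through Q parallel to TG meets line YT ⇒ R = (2/3, 2/3)
3. A lies on line RG with RA:AG = 3:5 ⇒ A = (19/24, 5/12)
2·[AQR] = -1/8, 2·[QTG] = 1/3
[AQR]:[QTG] = -1/8:1/3 = -3/8

[AQR]:[QTG] = -3/8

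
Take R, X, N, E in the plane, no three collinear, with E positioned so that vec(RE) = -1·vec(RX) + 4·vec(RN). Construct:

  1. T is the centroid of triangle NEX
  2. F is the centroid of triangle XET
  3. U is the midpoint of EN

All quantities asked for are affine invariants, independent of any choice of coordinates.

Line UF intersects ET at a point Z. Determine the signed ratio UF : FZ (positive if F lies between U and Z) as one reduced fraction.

Work in coordinates with R = (0, 0), X = (1, 0), N = (0, 1), E = (-1, 4).
1. T is the centroid of triangle NEX ⇒ T = (0, 5/3)
2. F is the centroid of triangle XET ⇒ F = (0, 17/9)
3. U is the midpoint of EN ⇒ U = (-1/2, 5/2)
line UF meets ET at Z = (-1/5, 32/15)
F = U + t·(Z−U) with t = 5/3, so UF:FZ = 5/3:-2/3

UF:FZ = -5/2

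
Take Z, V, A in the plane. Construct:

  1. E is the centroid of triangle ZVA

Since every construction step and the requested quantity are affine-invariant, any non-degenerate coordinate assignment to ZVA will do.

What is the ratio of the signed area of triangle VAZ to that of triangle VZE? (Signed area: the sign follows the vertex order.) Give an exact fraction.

[VAZ]:[VZE] = -3

Choose coordinates Z = (0, 0), V = (1, 0), A = (0, 1).
1. E is the centroid of triangle ZVA ⇒ E = (1/3, 1/3)
2·[VAZ] = 1, 2·[VZE] = -1/3
[VAZ]:[VZE] = 1:-1/3 = -3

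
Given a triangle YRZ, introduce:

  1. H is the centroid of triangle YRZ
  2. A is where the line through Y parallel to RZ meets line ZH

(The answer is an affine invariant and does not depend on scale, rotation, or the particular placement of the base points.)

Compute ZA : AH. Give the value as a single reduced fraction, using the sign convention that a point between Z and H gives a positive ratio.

Work in coordinates with Y = (0, 0), R = (1, 0), Z = (0, 1).
1. H is the centroid of triangle YRZ ⇒ H = (1/3, 1/3)
2. A is where the line through Y parallel to RZ meets line ZH ⇒ A = (1, -1)
A = Z + t·(H−Z) with t = 3, so ZA:AH = t:(1−t) = 3:-2

ZA:AH = -3/2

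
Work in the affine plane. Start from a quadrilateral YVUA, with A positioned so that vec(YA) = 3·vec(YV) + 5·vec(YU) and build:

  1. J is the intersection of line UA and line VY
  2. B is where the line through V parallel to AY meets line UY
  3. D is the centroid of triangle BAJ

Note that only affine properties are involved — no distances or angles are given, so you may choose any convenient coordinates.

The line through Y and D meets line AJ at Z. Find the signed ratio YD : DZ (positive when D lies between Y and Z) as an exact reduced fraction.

Set Y = (0, 0), V = (1, 0), U = (0, 1), A = (3, 5); any affine frame gives the same invariant.
1. J is the intersection of line UA and line VY ⇒ J = (-3/4, 0)
2. B is where the line through V parallel to AY meets line UY ⇒ B = (0, -5/3)
3. D is the centroid of triangle BAJ ⇒ D = (3/4, 10/9)
line YD meets AJ at Z = (27/4, 10)
D = Y + t·(Z−Y) with t = 1/9, so YD:DZ = 1/9:8/9

YD:DZ = 1/8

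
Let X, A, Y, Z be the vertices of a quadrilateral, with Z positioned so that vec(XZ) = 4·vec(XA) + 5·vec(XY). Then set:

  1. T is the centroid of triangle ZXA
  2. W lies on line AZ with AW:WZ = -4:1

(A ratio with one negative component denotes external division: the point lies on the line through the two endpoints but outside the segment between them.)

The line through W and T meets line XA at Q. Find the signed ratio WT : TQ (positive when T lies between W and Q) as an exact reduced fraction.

WT:TQ = 3

Choose coordinates X = (0, 0), A = (1, 0), Y = (0, 1), Z = (4, 5).
1. T is the centroid of triangle ZXA ⇒ T = (5/3, 5/3)
2. W lies on line AZ with AW:WZ = -4:1 ⇒ W = (5, 20/3)
line WT meets XA at Q = (5/9, 0)
T = W + t·(Q−W) with t = 3/4, so WT:TQ = 3/4:1/4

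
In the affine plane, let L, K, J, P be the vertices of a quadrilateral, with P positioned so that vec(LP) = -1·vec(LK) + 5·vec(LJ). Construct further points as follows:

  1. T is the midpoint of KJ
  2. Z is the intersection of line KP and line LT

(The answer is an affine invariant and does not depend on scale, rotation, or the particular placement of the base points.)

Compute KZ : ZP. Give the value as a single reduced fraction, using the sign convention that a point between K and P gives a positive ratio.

Assign L = (0, 0), K = (1, 0), J = (0, 1), P = (-1, 5) — the answer is frame-independent, so this choice is without loss of generality.
1. T is the midpoint of KJ ⇒ T = (1/2, 1/2)
2. Z is the intersection of line KP and line LT ⇒ Z = (5/7, 5/7)
Z = K + t·(P−K) with t = 1/7, so KZ:ZP = t:(1−t) = 1/7:6/7

KZ:ZP = 1/6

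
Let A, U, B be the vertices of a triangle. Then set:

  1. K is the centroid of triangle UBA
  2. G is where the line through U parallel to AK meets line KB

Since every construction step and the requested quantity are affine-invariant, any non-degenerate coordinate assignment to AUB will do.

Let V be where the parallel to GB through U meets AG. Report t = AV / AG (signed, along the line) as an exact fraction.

Choose coordinates A = (0, 0), U = (1, 0), B = (0, 1).
1. K is the centroid of triangle UBA ⇒ K = (1/3, 1/3)
2. G is where the line through U parallel to AK meets line KB ⇒ G = (2/3, -1/3)
through U parallel to GB: direction (-2/3, 4/3); meets AG at V = (4/3, -2/3)
V = A + t·(G−A) with t = 2

t = 2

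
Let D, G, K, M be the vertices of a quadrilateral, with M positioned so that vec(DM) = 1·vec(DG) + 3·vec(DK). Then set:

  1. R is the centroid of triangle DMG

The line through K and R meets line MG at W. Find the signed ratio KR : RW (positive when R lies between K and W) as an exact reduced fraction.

KR:RW = 2

Work in coordinates with D = (0, 0), G = (1, 0), K = (0, 1), M = (1, 3).
1. R is the centroid of triangle DMG ⇒ R = (2/3, 1)
line KR meets MG at W = (1, 1)
R = K + t·(W−K) with t = 2/3, so KR:RW = 2/3:1/3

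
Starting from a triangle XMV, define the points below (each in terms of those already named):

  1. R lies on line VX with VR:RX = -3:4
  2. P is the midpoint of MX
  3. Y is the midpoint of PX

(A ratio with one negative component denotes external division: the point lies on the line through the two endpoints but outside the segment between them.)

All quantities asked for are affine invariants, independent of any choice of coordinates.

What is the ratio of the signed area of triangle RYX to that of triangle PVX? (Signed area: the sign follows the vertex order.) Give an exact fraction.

[RYX]:[PVX] = -2

Assign X = (0, 0), M = (1, 0), V = (0, 1) — the answer is frame-independent, so this choice is without loss of generality.
1. R lies on line VX with VR:RX = -3:4 ⇒ R = (0, 4)
2. P is the midpoint of MX ⇒ P = (1/2, 0)
3. Y is the midpoint of PX ⇒ Y = (1/4, 0)
2·[RYX] = -1, 2·[PVX] = 1/2
[RYX]:[PVX] = -1:1/2 = -2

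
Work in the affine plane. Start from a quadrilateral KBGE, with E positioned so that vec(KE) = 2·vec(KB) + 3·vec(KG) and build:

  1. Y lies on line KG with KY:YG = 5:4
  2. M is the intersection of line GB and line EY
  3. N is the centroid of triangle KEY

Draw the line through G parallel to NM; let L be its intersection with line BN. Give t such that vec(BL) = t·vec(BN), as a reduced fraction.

Set K = (0, 0), B = (1, 0), G = (0, 1), E = (2, 3); any affine frame gives the same invariant.
1. Y lies on line KG with KY:YG = 5:4 ⇒ Y = (0, 5/9)
2. M is the intersection of line GB and line EY ⇒ M = (1/5, 4/5)
3. N is the centroid of triangle KEY ⇒ N = (2/3, 32/27)
through G parallel to NM: direction (-7/15, -52/135); meets BN at L = (7/12, 40/27)
L = B + t·(N−B) with t = 5/4

t = 5/4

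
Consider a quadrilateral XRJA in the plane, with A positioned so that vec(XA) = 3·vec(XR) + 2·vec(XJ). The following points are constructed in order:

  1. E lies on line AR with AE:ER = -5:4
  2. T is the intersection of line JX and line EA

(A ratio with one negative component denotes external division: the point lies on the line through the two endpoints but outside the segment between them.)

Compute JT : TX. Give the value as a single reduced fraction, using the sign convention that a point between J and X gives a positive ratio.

JT:TX = -2

Assign X = (0, 0), R = (1, 0), J = (0, 1), A = (3, 2) — the answer is frame-independent, so this choice is without loss of generality.
1. E lies on line AR with AE:ER = -5:4 ⇒ E = (-7, -8)
2. T is the intersection of line JX and line EA ⇒ T = (0, -1)
T = J + t·(X−J) with t = 2, so JT:TX = t:(1−t) = 2:-1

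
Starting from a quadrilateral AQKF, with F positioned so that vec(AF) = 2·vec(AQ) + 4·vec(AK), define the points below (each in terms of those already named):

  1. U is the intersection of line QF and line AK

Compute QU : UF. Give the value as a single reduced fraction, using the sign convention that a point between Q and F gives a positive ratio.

Work in coordinates with A = (0, 0), Q = (1, 0), K = (0, 1), F = (2, 4).
1. U is the intersection of line QF and line AK ⇒ U = (0, -4)
U = Q + t·(F−Q) with t = -1, so QU:UF = t:(1−t) = -1:2

QU:UF = -1/2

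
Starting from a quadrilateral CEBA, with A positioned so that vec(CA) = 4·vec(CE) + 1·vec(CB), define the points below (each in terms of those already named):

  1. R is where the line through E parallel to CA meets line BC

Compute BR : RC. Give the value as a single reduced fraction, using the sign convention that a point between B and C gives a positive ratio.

BR:RC = -5

Assign C = (0, 0), E = (1, 0), B = (0, 1), A = (4, 1) — the answer is frame-independent, so this choice is without loss of generality.
1. R is where the line through E parallel to CA meets line BC ⇒ R = (0, -1/4)
R = B + t·(C−B) with t = 5/4, so BR:RC = t:(1−t) = 5/4:-1/4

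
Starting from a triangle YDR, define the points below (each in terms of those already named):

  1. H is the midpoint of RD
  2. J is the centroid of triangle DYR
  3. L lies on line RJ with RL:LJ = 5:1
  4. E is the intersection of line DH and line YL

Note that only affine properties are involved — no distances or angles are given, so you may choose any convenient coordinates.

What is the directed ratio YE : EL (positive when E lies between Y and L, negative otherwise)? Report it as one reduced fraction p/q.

YE:EL = -18/5

Choose coordinates Y = (0, 0), D = (1, 0), R = (0, 1).
1. H is the midpoint of RD ⇒ H = (1/2, 1/2)
2. J is the centroid of triangle DYR ⇒ J = (1/3, 1/3)
3. L lies on line RJ with RL:LJ = 5:1 ⇒ L = (5/18, 4/9)
4. E is the intersection of line DH and line YL ⇒ E = (5/13, 8/13)
E = Y + t·(L−Y) with t = 18/13, so YE:EL = t:(1−t) = 18/13:-5/13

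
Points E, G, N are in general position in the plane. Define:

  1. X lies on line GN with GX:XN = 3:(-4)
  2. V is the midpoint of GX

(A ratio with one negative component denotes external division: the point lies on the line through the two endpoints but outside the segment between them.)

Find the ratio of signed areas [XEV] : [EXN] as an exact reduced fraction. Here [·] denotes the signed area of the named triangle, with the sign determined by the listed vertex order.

[XEV]:[EXN] = -3/8

Assign E = (0, 0), G = (1, 0), N = (0, 1) — the answer is frame-independent, so this choice is without loss of generality.
1. X lies on line GN with GX:XN = 3:(-4) ⇒ X = (4, -3)
2. V is the midpoint of GX ⇒ V = (5/2, -3/2)
2·[XEV] = -3/2, 2·[EXN] = 4
[XEV]:[EXN] = -3/2:4 = -3/8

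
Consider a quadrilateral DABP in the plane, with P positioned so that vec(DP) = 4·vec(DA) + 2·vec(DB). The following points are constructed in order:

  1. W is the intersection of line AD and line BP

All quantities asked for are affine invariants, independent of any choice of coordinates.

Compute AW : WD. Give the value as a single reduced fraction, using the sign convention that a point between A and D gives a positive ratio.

AW:WD = -5/4

Set D = (0, 0), A = (1, 0), B = (0, 1), P = (4, 2); any affine frame gives the same invariant.
1. W is the intersection of line AD and line BP ⇒ W = (-4, 0)
W = A + t·(D−A) with t = 5, so AW:WD = t:(1−t) = 5:-4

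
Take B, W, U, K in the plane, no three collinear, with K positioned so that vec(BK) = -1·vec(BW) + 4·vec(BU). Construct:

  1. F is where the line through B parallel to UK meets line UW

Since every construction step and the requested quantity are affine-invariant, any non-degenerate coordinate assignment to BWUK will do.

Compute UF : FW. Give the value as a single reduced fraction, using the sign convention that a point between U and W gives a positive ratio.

UF:FW = -1/3

Choose coordinates B = (0, 0), W = (1, 0), U = (0, 1), K = (-1, 4).
1. F is where the line through B parallel to UK meets line UW ⇒ F = (-1/2, 3/2)
F = U + t·(W−U) with t = -1/2, so UF:FW = t:(1−t) = -1/2:3/2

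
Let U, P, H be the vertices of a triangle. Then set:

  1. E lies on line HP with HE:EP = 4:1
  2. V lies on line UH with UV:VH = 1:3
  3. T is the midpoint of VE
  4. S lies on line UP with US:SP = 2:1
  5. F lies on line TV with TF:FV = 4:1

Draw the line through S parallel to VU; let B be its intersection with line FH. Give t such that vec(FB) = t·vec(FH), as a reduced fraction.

Choose coordinates U = (0, 0), P = (1, 0), H = (0, 1).
1. E lies on line HP with HE:EP = 4:1 ⇒ E = (4/5, 1/5)
2. V lies on line UH with UV:VH = 1:3 ⇒ V = (0, 1/4)
3. T is the midpoint of VE ⇒ T = (2/5, 9/40)
4. S lies on line UP with US:SP = 2:1 ⇒ S = (2/3, 0)
5. F lies on line TV with TF:FV = 4:1 ⇒ F = (2/25, 49/200)
through S parallel to VU: direction (0, -1/4); meets FH at B = (2/3, -127/24)
B = F + t·(H−F) with t = -22/3

t = -22/3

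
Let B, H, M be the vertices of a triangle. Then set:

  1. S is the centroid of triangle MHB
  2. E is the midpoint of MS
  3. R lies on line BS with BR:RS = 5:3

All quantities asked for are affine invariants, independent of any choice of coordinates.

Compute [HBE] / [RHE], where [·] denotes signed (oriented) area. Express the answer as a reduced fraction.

Assign B = (0, 0), H = (1, 0), M = (0, 1) — the answer is frame-independent, so this choice is without loss of generality.
1. S is the centroid of triangle MHB ⇒ S = (1/3, 1/3)
2. E is the midpoint of MS ⇒ E = (1/6, 2/3)
3. R lies on line BS with BR:RS = 5:3 ⇒ R = (5/24, 5/24)
2·[HBE] = -2/3, 2·[RHE] = 17/48
[HBE]:[RHE] = -2/3:17/48 = -32/17

[HBE]:[RHE] = -32/17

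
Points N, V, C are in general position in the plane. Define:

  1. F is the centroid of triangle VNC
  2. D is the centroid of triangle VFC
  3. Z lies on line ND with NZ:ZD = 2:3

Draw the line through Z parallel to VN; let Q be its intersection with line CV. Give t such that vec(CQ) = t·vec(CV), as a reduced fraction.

Assign N = (0, 0), V = (1, 0), C = (0, 1) — the answer is frame-independent, so this choice is without loss of generality.
1. F is the centroid of triangle VNC ⇒ F = (1/3, 1/3)
2. D is the centroid of triangle VFC ⇒ D = (4/9, 4/9)
3. Z lies on line ND with NZ:ZD = 2:3 ⇒ Z = (8/45, 8/45)
through Z parallel to VN: direction (-1, 0); meets CV at Q = (37/45, 8/45)
Q = C + t·(V−C) with t = 37/45

t = 37/45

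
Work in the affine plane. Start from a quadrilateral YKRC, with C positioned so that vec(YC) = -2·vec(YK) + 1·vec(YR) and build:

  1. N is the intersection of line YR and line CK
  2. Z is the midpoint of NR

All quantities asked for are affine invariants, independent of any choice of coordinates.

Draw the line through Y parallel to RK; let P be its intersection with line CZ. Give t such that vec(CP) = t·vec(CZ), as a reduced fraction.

Work in coordinates with Y = (0, 0), K = (1, 0), R = (0, 1), C = (-2, 1).
1. N is the intersection of line YR and line CK ⇒ N = (0, 1/3)
2. Z is the midpoint of NR ⇒ Z = (0, 2/3)
through Y parallel to RK: direction (1, -1); meets CZ at P = (-4/5, 4/5)
P = C + t·(Z−C) with t = 3/5

t = 3/5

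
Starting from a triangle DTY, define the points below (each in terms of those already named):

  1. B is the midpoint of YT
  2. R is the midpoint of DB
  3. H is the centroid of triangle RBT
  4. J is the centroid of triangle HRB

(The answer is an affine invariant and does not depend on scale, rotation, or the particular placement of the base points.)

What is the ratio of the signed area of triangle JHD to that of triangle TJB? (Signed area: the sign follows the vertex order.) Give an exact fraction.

Assign D = (0, 0), T = (1, 0), Y = (0, 1) — the answer is frame-independent, so this choice is without loss of generality.
1. B is the midpoint of YT ⇒ B = (1/2, 1/2)
2. R is the midpoint of DB ⇒ R = (1/4, 1/4)
3. H is the centroid of triangle RBT ⇒ H = (7/12, 1/4)
4. J is the centroid of triangle HRB ⇒ J = (4/9, 1/3)
2·[JHD] = -1/12, 2·[TJB] = -1/9
[JHD]:[TJB] = -1/12:-1/9 = 3/4

[JHD]:[TJB] = 3/4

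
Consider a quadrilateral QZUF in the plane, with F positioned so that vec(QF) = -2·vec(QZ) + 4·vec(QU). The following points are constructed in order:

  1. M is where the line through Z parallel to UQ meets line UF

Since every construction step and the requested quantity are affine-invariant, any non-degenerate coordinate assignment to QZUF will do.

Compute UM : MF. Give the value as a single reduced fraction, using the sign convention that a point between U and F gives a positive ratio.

UM:MF = -1/3

Set Q = (0, 0), Z = (1, 0), U = (0, 1), F = (-2, 4); any affine frame gives the same invariant.
1. M is where the line through Z parallel to UQ meets line UF ⇒ M = (1, -1/2)
M = U + t·(F−U) with t = -1/2, so UM:MF = t:(1−t) = -1/2:3/2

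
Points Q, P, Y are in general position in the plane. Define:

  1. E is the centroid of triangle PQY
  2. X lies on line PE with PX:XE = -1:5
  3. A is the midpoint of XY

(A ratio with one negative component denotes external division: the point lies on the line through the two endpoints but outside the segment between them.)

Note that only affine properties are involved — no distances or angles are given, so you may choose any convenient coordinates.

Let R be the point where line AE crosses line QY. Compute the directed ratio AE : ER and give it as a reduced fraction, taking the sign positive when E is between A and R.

AE:ER = 3/4

Set Q = (0, 0), P = (1, 0), Y = (0, 1); any affine frame gives the same invariant.
1. E is the centroid of triangle PQY ⇒ E = (1/3, 1/3)
2. X lies on line PE with PX:XE = -1:5 ⇒ X = (7/6, -1/12)
3. A is the midpoint of XY ⇒ A = (7/12, 11/24)
line AE meets QY at R = (0, 1/6)
E = A + t·(R−A) with t = 3/7, so AE:ER = 3/7:4/7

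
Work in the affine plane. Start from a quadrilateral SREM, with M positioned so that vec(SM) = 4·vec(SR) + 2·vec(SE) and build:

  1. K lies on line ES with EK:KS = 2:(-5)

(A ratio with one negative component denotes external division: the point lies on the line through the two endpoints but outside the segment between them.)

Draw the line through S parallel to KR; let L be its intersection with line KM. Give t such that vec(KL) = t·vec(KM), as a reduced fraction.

t = -5/21

Assign S = (0, 0), R = (1, 0), E = (0, 1), M = (4, 2) — the answer is frame-independent, so this choice is without loss of generality.
1. K lies on line ES with EK:KS = 2:(-5) ⇒ K = (0, 5/3)
through S parallel to KR: direction (1, -5/3); meets KM at L = (-20/21, 100/63)
L = K + t·(M−K) with t = -5/21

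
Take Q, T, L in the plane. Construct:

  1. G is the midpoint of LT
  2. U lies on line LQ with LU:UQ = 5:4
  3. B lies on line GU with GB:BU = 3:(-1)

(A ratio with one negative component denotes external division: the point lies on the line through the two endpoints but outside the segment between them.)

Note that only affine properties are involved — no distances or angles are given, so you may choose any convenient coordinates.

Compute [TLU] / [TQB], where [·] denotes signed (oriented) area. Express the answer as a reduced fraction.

[TLU]:[TQB] = -4/3

Assign Q = (0, 0), T = (1, 0), L = (0, 1) — the answer is frame-independent, so this choice is without loss of generality.
1. G is the midpoint of LT ⇒ G = (1/2, 1/2)
2. U lies on line LQ with LU:UQ = 5:4 ⇒ U = (0, 4/9)
3. B lies on line GU with GB:BU = 3:(-1) ⇒ B = (-1/4, 5/12)
2·[TLU] = 5/9, 2·[TQB] = -5/12
[TLU]:[TQB] = 5/9:-5/12 = -4/3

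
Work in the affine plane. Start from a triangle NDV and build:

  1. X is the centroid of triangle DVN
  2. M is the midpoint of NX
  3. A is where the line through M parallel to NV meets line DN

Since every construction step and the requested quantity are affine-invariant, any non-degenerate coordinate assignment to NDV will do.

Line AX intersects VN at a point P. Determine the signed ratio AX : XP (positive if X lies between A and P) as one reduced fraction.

AX:XP = -1/2

Set N = (0, 0), D = (1, 0), V = (0, 1); any affine frame gives the same invariant.
1. X is the centroid of triangle DVN ⇒ X = (1/3, 1/3)
2. M is the midpoint of NX ⇒ M = (1/6, 1/6)
3. A is where the line through M parallel to NV meets line DN ⇒ A = (1/6, 0)
line AX meets VN at P = (0, -1/3)
X = A + t·(P−A) with t = -1, so AX:XP = -1:2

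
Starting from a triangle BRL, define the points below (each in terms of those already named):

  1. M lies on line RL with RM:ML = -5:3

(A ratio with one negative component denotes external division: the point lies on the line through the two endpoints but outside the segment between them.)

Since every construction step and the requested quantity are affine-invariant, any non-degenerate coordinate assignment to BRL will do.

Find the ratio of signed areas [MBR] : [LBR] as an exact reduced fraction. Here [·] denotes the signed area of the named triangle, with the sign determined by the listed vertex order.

[MBR]:[LBR] = 5/2

Assign B = (0, 0), R = (1, 0), L = (0, 1) — the answer is frame-independent, so this choice is without loss of generality.
1. M lies on line RL with RM:ML = -5:3 ⇒ M = (-3/2, 5/2)
2·[MBR] = 5/2, 2·[LBR] = 1
[MBR]:[LBR] = 5/2:1 = 5/2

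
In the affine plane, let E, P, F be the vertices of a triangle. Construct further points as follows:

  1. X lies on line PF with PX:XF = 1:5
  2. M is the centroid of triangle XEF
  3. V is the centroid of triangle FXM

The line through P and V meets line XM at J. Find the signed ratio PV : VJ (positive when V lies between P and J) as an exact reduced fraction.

PV:VJ = -8/5

Set E = (0, 0), P = (1, 0), F = (0, 1); any affine frame gives the same invariant.
1. X lies on line PF with PX:XF = 1:5 ⇒ X = (5/6, 1/6)
2. M is the centroid of triangle XEF ⇒ M = (5/18, 7/18)
3. V is the centroid of triangle FXM ⇒ V = (10/27, 14/27)
line PV meets XM at J = (55/72, 7/36)
V = P + t·(J−P) with t = 8/3, so PV:VJ = 8/3:-5/3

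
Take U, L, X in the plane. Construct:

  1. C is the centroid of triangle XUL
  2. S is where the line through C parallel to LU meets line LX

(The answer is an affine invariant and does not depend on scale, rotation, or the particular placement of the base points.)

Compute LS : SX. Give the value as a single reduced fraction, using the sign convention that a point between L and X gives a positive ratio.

Work in coordinates with U = (0, 0), L = (1, 0), X = (0, 1).
1. C is the centroid of triangle XUL ⇒ C = (1/3, 1/3)
2. S is where the line through C parallel to LU meets line LX ⇒ S = (2/3, 1/3)
S = L + t·(X−L) with t = 1/3, so LS:SX = t:(1−t) = 1/3:2/3

LS:SX = 1/2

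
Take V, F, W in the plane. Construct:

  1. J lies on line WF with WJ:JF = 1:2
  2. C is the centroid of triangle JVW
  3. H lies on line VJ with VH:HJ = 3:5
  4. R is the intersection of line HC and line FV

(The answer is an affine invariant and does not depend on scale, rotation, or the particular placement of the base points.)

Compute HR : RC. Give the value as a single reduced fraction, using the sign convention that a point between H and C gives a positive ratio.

HR:RC = -9/20

Choose coordinates V = (0, 0), F = (1, 0), W = (0, 1).
1. J lies on line WF with WJ:JF = 1:2 ⇒ J = (1/3, 2/3)
2. C is the centroid of triangle JVW ⇒ C = (1/9, 5/9)
3. H lies on line VJ with VH:HJ = 3:5 ⇒ H = (1/8, 1/4)
4. R is the intersection of line HC and line FV ⇒ R = (3/22, 0)
R = H + t·(C−H) with t = -9/11, so HR:RC = t:(1−t) = -9/11:20/11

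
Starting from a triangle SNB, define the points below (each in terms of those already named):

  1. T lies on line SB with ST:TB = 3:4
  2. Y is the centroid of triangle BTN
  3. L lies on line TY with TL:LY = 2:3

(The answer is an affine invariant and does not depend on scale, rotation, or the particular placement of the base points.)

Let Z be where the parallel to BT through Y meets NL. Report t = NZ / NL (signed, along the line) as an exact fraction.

t = 10/13

Work in coordinates with S = (0, 0), N = (1, 0), B = (0, 1).
1. T lies on line SB with ST:TB = 3:4 ⇒ T = (0, 3/7)
2. Y is the centroid of triangle BTN ⇒ Y = (1/3, 10/21)
3. L lies on line TY with TL:LY = 2:3 ⇒ L = (2/15, 47/105)
through Y parallel to BT: direction (0, -4/7); meets NL at Z = (1/3, 94/273)
Z = N + t·(L−N) with t = 10/13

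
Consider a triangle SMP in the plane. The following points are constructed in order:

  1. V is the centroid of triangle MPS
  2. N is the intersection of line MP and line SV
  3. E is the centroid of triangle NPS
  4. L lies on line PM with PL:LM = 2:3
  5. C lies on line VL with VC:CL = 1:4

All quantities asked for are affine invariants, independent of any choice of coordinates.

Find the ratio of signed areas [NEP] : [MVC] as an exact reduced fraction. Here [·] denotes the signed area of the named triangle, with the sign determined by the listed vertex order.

Assign S = (0, 0), M = (1, 0), P = (0, 1) — the answer is frame-independent, so this choice is without loss of generality.
1. V is the centroid of triangle MPS ⇒ V = (1/3, 1/3)
2. N is the intersection of line MP and line SV ⇒ N = (1/2, 1/2)
3. E is the centroid of triangle NPS ⇒ E = (1/6, 1/2)
4. L lies on line PM with PL:LM = 2:3 ⇒ L = (2/5, 3/5)
5. C lies on line VL with VC:CL = 1:4 ⇒ C = (26/75, 29/75)
2·[NEP] = -1/6, 2·[MVC] = -1/25
[NEP]:[MVC] = -1/6:-1/25 = 25/6

[NEP]:[MVC] = 25/6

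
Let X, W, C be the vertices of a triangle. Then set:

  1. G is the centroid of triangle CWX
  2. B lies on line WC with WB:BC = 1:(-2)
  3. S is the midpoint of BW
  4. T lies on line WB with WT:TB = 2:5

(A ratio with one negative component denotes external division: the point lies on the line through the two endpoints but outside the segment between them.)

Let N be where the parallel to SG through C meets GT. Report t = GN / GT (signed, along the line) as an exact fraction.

Choose coordinates X = (0, 0), W = (1, 0), C = (0, 1).
1. G is the centroid of triangle CWX ⇒ G = (1/3, 1/3)
2. B lies on line WC with WB:BC = 1:(-2) ⇒ B = (2, -1)
3. S is the midpoint of BW ⇒ S = (3/2, -1/2)
4. T lies on line WB with WT:TB = 2:5 ⇒ T = (9/7, -2/7)
through C parallel to SG: direction (-7/6, 5/6); meets GT at N = (7, -4)
N = G + t·(T−G) with t = 7

t = 7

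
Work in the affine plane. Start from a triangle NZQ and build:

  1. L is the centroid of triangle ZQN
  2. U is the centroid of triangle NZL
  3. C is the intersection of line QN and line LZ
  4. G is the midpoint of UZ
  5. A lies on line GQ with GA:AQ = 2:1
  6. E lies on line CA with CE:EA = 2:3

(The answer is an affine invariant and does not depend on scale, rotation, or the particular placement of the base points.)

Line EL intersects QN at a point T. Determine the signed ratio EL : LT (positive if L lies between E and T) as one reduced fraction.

EL:LT = -32/45

Work in coordinates with N = (0, 0), Z = (1, 0), Q = (0, 1).
1. L is the centroid of triangle ZQN ⇒ L = (1/3, 1/3)
2. U is the centroid of triangle NZL ⇒ U = (4/9, 1/9)
3. C is the intersection of line QN and line LZ ⇒ C = (0, 1/2)
4. G is the midpoint of UZ ⇒ G = (13/18, 1/18)
5. A lies on line GQ with GA:AQ = 2:1 ⇒ A = (13/54, 37/54)
6. E lies on line CA with CE:EA = 2:3 ⇒ E = (13/135, 31/54)
line EL meets QN at T = (0, 43/64)
L = E + t·(T−E) with t = -32/13, so EL:LT = -32/13:45/13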